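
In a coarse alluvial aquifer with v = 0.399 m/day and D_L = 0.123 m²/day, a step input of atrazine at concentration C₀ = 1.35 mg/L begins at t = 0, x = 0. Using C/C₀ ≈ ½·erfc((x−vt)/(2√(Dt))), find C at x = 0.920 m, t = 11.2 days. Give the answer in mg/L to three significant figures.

For a continuous step input, C/C₀ ≈ ½·erfc((x−vt)/(2√(Dt))).
vt = 0.399 × 11.2 = 4.4688 m and 2√(Dt) = 2√(0.123 × 11.2) = 2.347 m.
Argument (x−vt)/(2√(Dt)) = (0.920 − 4.4688)/2.347 = -1.512; ½·erfc(-1.512) = 0.9838.
C = 1.35 × 0.9838 = 1.33 mg/L.

1.33 mg/L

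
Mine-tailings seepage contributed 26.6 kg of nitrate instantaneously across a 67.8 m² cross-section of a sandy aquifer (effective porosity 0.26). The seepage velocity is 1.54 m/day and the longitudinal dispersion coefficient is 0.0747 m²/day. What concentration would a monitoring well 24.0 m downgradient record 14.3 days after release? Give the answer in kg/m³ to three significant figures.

For an instantaneous plane source, C(x,t) = M/(n_e·A·√(4πDt)) · exp(−(x−vt)²/(4Dt)), with n_e·A the pore (flow) area.
Plume center vt = 1.54 × 14.3 = 22.022 m, so the well at 24.0 m is 1.978 m downgradient of the peak.
√(4πDt) = 3.664 m, giving peak height M/(n_e·A·√(4πDt)) = 26.6/(0.26 × 67.8 × 3.664) = 0.4118 kg/m³.
(x−vt)²/(4Dt) = (1.978)²/(4 × 0.0747 × 14.3) = 0.9157; exp(−0.9157) = 0.4002.
C = 0.4118 × 0.4002 = 0.165 kg/m³.

0.165 kg/m³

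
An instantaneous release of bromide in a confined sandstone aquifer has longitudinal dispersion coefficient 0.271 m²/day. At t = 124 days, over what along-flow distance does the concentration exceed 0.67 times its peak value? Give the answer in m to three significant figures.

The plume is Gaussian with σ = √(2Dt) = √(2 × 0.271 × 124) = 8.198 m.
C/C_peak = exp(−Δx²/(2σ²)) = 0.67 ⇒ Δx = σ·√(−2 ln 0.67) = 8.198 × 0.8950 = 7.337 m.
Width = 2Δx = 14.7 m.

14.7 m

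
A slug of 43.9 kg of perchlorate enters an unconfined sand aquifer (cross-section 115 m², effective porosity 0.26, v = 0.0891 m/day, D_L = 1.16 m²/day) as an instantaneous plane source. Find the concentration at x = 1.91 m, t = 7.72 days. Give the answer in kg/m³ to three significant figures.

0.133 kg/m³

For an instantaneous plane source, C(x,t) = M/(n_e·A·√(4πDt)) · exp(−(x−vt)²/(4Dt)), with n_e·A the pore (flow) area.
Plume center vt = 0.0891 × 7.72 = 0.687852 m, so the well at 1.91 m is 1.222148 m downgradient of the peak.
√(4πDt) = 10.61 m, giving peak height M/(n_e·A·√(4πDt)) = 43.9/(0.26 × 115 × 10.61) = 0.1384 kg/m³.
(x−vt)²/(4Dt) = (1.222148)²/(4 × 1.16 × 7.72) = 0.04170; exp(−0.04170) = 0.9592.
C = 0.1384 × 0.9592 = 0.133 kg/m³.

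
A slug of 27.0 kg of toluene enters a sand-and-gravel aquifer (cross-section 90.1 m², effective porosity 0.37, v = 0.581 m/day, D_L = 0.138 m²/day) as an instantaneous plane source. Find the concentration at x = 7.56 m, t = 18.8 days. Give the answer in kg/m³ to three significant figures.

For an instantaneous plane source, C(x,t) = M/(n_e·A·√(4πDt)) · exp(−(x−vt)²/(4Dt)), with n_e·A the pore (flow) area.
Plume center vt = 0.581 × 18.8 = 10.9228 m, so the well at 7.56 m is 3.3628 m upgradient of the peak.
√(4πDt) = 5.710 m, giving peak height M/(n_e·A·√(4πDt)) = 27.0/(0.37 × 90.1 × 5.710) = 0.1418 kg/m³.
(x−vt)²/(4Dt) = (-3.3628)²/(4 × 0.138 × 18.8) = 1.090; exp(−1.090) = 0.3362.
C = 0.1418 × 0.3362 = 0.0477 kg/m³.

0.0477 kg/m³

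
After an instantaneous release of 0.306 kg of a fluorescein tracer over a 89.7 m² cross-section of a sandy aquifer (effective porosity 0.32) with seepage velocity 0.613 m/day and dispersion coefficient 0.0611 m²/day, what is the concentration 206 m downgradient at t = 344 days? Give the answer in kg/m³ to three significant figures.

For an instantaneous plane source, C(x,t) = M/(n_e·A·√(4πDt)) · exp(−(x−vt)²/(4Dt)), with n_e·A the pore (flow) area.
Plume center vt = 0.613 × 344 = 210.872 m, so the well at 206 m is 4.872 m upgradient of the peak.
√(4πDt) = 16.25 m, giving peak height M/(n_e·A·√(4πDt)) = 0.306/(0.32 × 89.7 × 16.25) = 0.0006560 kg/m³.
(x−vt)²/(4Dt) = (-4.872)²/(4 × 0.0611 × 344) = 0.2823; exp(−0.2823) = 0.7540.
C = 0.0006560 × 0.7540 = 0.000495 kg/m³.

0.000495 kg/m³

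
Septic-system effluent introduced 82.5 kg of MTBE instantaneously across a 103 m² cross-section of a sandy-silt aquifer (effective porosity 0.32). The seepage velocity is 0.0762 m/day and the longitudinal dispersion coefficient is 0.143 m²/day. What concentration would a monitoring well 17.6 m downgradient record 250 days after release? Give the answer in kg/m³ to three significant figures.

0.116 kg/m³

For an instantaneous plane source, C(x,t) = M/(n_e·A·√(4πDt)) · exp(−(x−vt)²/(4Dt)), with n_e·A the pore (flow) area.
Plume center vt = 0.0762 × 250 = 19.05 m, so the well at 17.6 m is 1.45 m upgradient of the peak.
√(4πDt) = 21.20 m, giving peak height M/(n_e·A·√(4πDt)) = 82.5/(0.32 × 103 × 21.20) = 0.1181 kg/m³.
(x−vt)²/(4Dt) = (-1.45)²/(4 × 0.143 × 250) = 0.01470; exp(−0.01470) = 0.9854.
C = 0.1181 × 0.9854 = 0.116 kg/m³.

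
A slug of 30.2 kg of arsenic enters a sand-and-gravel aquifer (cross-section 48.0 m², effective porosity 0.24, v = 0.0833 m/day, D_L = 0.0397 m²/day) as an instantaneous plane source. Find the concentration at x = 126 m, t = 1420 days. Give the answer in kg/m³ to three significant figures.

0.0756 kg/m³

For an instantaneous plane source, C(x,t) = M/(n_e·A·√(4πDt)) · exp(−(x−vt)²/(4Dt)), with n_e·A the pore (flow) area.
Plume center vt = 0.0833 × 1420 = 118.286 m, so the well at 126 m is 7.714 m downgradient of the peak.
√(4πDt) = 26.62 m, giving peak height M/(n_e·A·√(4πDt)) = 30.2/(0.24 × 48.0 × 26.62) = 0.09848 kg/m³.
(x−vt)²/(4Dt) = (7.714)²/(4 × 0.0397 × 1420) = 0.2639; exp(−0.2639) = 0.7681.
C = 0.09848 × 0.7681 = 0.0756 kg/m³.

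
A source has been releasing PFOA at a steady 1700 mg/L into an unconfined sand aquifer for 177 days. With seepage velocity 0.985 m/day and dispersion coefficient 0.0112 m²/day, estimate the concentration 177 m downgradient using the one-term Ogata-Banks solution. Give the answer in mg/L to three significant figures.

For a continuous step input, C/C₀ ≈ ½·erfc((x−vt)/(2√(Dt))).
vt = 0.985 × 177 = 174.345 m and 2√(Dt) = 2√(0.0112 × 177) = 2.816 m.
Argument (x−vt)/(2√(Dt)) = (177 − 174.345)/2.816 = 0.9428; ½·erfc(0.9428) = 0.09121.
C = 1700 × 0.09121 = 155 mg/L.

155 mg/L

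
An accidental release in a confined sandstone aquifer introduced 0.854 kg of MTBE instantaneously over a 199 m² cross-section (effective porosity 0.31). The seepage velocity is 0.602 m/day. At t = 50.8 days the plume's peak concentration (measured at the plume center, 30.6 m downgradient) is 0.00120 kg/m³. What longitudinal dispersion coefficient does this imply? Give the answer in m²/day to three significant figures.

0.208 m²/day

At the plume center C_max = M/(n_e·A·√(4πDt)), so D = M²/(4πt·(n_e·A·C_max)²).
n_e·A·C_max = 0.31 × 199 × 0.00120 = 0.07403 kg/m.
D = 0.854²/(4π × 50.8 × 0.07403²) = 0.208 m²/day.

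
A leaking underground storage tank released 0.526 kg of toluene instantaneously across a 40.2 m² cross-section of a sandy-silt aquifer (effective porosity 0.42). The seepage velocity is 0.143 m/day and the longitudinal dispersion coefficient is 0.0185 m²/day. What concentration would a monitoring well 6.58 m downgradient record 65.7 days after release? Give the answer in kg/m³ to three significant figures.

For an instantaneous plane source, C(x,t) = M/(n_e·A·√(4πDt)) · exp(−(x−vt)²/(4Dt)), with n_e·A the pore (flow) area.
Plume center vt = 0.143 × 65.7 = 9.3951 m, so the well at 6.58 m is 2.8151 m upgradient of the peak.
√(4πDt) = 3.908 m, giving peak height M/(n_e·A·√(4πDt)) = 0.526/(0.42 × 40.2 × 3.908) = 0.007972 kg/m³.
(x−vt)²/(4Dt) = (-2.8151)²/(4 × 0.0185 × 65.7) = 1.630; exp(−1.630) = 0.1959.
C = 0.007972 × 0.1959 = 0.00156 kg/m³.

0.00156 kg/m³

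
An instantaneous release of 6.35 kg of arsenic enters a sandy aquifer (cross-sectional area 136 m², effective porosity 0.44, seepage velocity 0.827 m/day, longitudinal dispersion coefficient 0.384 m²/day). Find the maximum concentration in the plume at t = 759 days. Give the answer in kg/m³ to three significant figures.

0.00175 kg/m³

The peak of an instantaneous 1D plume sits at x = vt; there the Gaussian factor is 1 and C_max = M/(n_e·A·√(4πDt)), where n_e·A is the pore area the mass is dissolved in.
√(4πDt) = √(4π × 0.384 × 759) = 60.52 m, so C_max = 6.35/(0.44 × 136 × 60.52) = 0.00175 kg/m³.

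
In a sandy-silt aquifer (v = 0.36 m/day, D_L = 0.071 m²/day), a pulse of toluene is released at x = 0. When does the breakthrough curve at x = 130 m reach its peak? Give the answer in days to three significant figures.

361 days

For the 1D instantaneous-source solution, setting ∂C/∂t = 0 at fixed x gives v²t² + 2Dt − x² = 0, so t = (√(D² + v²x²) − D)/v².
√(D² + v²x²) = √(0.071² + 0.36² × 130²) = 46.80; v² = 0.1296.
t = (46.80 − 0.071)/0.1296 = 361 days (vs. the pure-advection estimate x/v = 361 d).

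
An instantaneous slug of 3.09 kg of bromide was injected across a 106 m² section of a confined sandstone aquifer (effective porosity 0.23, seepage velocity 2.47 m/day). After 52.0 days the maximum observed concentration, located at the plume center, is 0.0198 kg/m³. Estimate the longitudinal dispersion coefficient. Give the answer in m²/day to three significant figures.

0.0627 m²/day

At the plume center C_max = M/(n_e·A·√(4πDt)), so D = M²/(4πt·(n_e·A·C_max)²).
n_e·A·C_max = 0.23 × 106 × 0.0198 = 0.4827 kg/m.
D = 3.09²/(4π × 52.0 × 0.4827²) = 0.0627 m²/day.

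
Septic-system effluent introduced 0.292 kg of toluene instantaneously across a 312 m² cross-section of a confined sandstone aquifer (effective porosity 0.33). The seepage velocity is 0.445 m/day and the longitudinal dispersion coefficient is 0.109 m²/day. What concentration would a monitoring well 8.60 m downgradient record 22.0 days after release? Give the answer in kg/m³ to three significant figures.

For an instantaneous plane source, C(x,t) = M/(n_e·A·√(4πDt)) · exp(−(x−vt)²/(4Dt)), with n_e·A the pore (flow) area.
Plume center vt = 0.445 × 22.0 = 9.79 m, so the well at 8.60 m is 1.19 m upgradient of the peak.
√(4πDt) = 5.489 m, giving peak height M/(n_e·A·√(4πDt)) = 0.292/(0.33 × 312 × 5.489) = 0.0005167 kg/m³.
(x−vt)²/(4Dt) = (-1.19)²/(4 × 0.109 × 22.0) = 0.1476; exp(−0.1476) = 0.8628.
C = 0.0005167 × 0.8628 = 0.000446 kg/m³.

0.000446 kg/m³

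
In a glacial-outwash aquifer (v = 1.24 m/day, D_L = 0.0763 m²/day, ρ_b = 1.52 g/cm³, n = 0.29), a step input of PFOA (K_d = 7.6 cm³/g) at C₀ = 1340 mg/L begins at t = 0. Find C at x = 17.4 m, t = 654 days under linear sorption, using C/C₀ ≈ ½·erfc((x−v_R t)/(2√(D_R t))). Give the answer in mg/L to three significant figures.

1260 mg/L

Retardation factor R = 1 + ρ_b·K_d/n = 1 + 1.52 × 7.6/0.29 = 40.83.
Sorption retards both mechanisms: v_R = v/R = 0.03037 m/day, D_R = D/R = 0.001869 m²/day.
v_R·t = 0.03037 × 654 = 19.86198 m; 2√(D_R t) = 2.211 m; argument = (17.4 − 19.86198)/2.211 = -1.114.
C = C₀ × ½·erfc(-1.114) = 1340 × 0.9424 = 1260 mg/L.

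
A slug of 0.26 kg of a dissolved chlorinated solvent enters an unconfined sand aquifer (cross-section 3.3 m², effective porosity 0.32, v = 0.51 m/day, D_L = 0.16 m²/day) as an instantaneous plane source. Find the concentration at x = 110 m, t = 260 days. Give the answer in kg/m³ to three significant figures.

0.000500 kg/m³

For an instantaneous plane source, C(x,t) = M/(n_e·A·√(4πDt)) · exp(−(x−vt)²/(4Dt)), with n_e·A the pore (flow) area.
Plume center vt = 0.51 × 260 = 132.6 m, so the well at 110 m is 22.6 m upgradient of the peak.
√(4πDt) = 22.86 m, giving peak height M/(n_e·A·√(4πDt)) = 0.26/(0.32 × 3.3 × 22.86) = 0.01077 kg/m³.
(x−vt)²/(4Dt) = (-22.6)²/(4 × 0.16 × 260) = 3.069; exp(−3.069) = 0.04647.
C = 0.01077 × 0.04647 = 0.000500 kg/m³.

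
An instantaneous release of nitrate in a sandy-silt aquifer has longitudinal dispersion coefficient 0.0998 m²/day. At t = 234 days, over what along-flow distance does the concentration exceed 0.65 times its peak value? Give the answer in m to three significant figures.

12.7 m

The plume is Gaussian with σ = √(2Dt) = √(2 × 0.0998 × 234) = 6.834 m.
C/C_peak = exp(−Δx²/(2σ²)) = 0.65 ⇒ Δx = σ·√(−2 ln 0.65) = 6.834 × 0.9282 = 6.343 m.
Width = 2Δx = 12.7 m.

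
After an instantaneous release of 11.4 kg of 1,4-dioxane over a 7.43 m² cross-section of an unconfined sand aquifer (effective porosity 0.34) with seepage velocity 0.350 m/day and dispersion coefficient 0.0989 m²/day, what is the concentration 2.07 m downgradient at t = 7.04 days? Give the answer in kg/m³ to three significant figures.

For an instantaneous plane source, C(x,t) = M/(n_e·A·√(4πDt)) · exp(−(x−vt)²/(4Dt)), with n_e·A the pore (flow) area.
Plume center vt = 0.350 × 7.04 = 2.464 m, so the well at 2.07 m is 0.394 m upgradient of the peak.
√(4πDt) = 2.958 m, giving peak height M/(n_e·A·√(4πDt)) = 11.4/(0.34 × 7.43 × 2.958) = 1.526 kg/m³.
(x−vt)²/(4Dt) = (-0.394)²/(4 × 0.0989 × 7.04) = 0.05574; exp(−0.05574) = 0.9458.
C = 1.526 × 0.9458 = 1.44 kg/m³.

1.44 kg/m³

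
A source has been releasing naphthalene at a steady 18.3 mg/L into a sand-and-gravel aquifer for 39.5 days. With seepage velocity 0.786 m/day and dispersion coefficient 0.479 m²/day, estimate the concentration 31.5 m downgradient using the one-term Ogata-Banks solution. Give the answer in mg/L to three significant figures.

8.61 mg/L

For a continuous step input, C/C₀ ≈ ½·erfc((x−vt)/(2√(Dt))).
vt = 0.786 × 39.5 = 31.047 m and 2√(Dt) = 2√(0.479 × 39.5) = 8.700 m.
Argument (x−vt)/(2√(Dt)) = (31.5 − 31.047)/8.700 = 0.05207; ½·erfc(0.05207) = 0.4706.
C = 18.3 × 0.4706 = 8.61 mg/L.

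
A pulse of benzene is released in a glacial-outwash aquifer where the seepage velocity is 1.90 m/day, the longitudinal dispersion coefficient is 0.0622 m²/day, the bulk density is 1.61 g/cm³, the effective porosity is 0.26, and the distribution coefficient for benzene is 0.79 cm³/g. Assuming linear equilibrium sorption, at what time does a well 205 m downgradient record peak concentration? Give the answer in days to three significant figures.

Retardation factor R = 1 + ρ_b·K_d/n = 1 + 1.61 × 0.79/0.26 = 5.892.
Sorption retards both mechanisms: v_R = v/R = 0.3225 m/day, D_R = D/R = 0.01056 m²/day.
Peak time from v_R²t² + 2D_R t − x² = 0: t = (√(D_R² + v_R²x²) − D_R)/v_R².
√(D_R² + v_R²x²) = √(0.01056² + 0.3225² × 205²) = 66.11; v_R² = 0.1040.
t = (66.11 − 0.01056)/0.1040 = 636 days.

636 days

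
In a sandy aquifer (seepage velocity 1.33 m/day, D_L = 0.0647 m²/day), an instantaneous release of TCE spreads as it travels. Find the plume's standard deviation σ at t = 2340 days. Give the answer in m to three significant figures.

17.4 m

Dispersive spreading gives a Gaussian with σ² = 2Dt; advection only shifts the center.
σ = √(2 × 0.0647 × 2340) = 17.4 m.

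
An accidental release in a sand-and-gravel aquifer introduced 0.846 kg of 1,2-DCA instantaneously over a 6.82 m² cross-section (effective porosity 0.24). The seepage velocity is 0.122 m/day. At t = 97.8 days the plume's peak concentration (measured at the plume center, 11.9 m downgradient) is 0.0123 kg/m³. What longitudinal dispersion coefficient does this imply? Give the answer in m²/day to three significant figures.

At the plume center C_max = M/(n_e·A·√(4πDt)), so D = M²/(4πt·(n_e·A·C_max)²).
n_e·A·C_max = 0.24 × 6.82 × 0.0123 = 0.02013 kg/m.
D = 0.846²/(4π × 97.8 × 0.02013²) = 1.44 m²/day.

1.44 m²/day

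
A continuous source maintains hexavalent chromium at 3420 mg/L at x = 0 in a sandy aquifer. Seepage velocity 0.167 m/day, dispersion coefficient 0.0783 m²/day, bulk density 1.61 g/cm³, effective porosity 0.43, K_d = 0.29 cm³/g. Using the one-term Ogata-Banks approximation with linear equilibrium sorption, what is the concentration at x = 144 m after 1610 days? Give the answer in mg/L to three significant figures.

Retardation factor R = 1 + ρ_b·K_d/n = 1 + 1.61 × 0.29/0.43 = 2.086.
Sorption retards both mechanisms: v_R = v/R = 0.08006 m/day, D_R = D/R = 0.03754 m²/day.
v_R·t = 0.08006 × 1610 = 128.8966 m; 2√(D_R t) = 15.55 m; argument = (144 − 128.8966)/15.55 = 0.9713.
C = C₀ × ½·erfc(0.9713) = 3420 × 0.08478 = 290 mg/L.

290 mg/L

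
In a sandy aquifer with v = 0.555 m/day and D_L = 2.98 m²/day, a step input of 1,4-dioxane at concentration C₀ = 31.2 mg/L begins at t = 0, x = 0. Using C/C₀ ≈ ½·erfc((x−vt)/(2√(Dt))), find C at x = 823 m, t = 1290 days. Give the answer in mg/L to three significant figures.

For a continuous step input, C/C₀ ≈ ½·erfc((x−vt)/(2√(Dt))).
vt = 0.555 × 1290 = 715.95 m and 2√(Dt) = 2√(2.98 × 1290) = 124.0 m.
Argument (x−vt)/(2√(Dt)) = (823 − 715.95)/124.0 = 0.8633; ½·erfc(0.8633) = 0.1111.
C = 31.2 × 0.1111 = 3.47 mg/L.

3.47 mg/L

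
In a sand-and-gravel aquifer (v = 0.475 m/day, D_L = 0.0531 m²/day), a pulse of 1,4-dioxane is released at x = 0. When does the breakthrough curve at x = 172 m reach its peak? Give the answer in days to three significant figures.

362 days

For the 1D instantaneous-source solution, setting ∂C/∂t = 0 at fixed x gives v²t² + 2Dt − x² = 0, so t = (√(D² + v²x²) − D)/v².
√(D² + v²x²) = √(0.0531² + 0.475² × 172²) = 81.70; v² = 0.225625.
t = (81.70 − 0.0531)/0.225625 = 362 days (vs. the pure-advection estimate x/v = 362 d).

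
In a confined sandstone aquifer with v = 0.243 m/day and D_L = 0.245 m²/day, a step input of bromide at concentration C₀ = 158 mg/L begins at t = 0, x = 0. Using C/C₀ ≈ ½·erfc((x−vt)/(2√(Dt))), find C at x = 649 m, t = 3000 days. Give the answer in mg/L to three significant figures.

155 mg/L

For a continuous step input, C/C₀ ≈ ½·erfc((x−vt)/(2√(Dt))).
vt = 0.243 × 3000 = 729 m and 2√(Dt) = 2√(0.245 × 3000) = 54.22 m.
Argument (x−vt)/(2√(Dt)) = (649 − 729)/54.22 = -1.475; ½·erfc(-1.475) = 0.9815.
C = 158 × 0.9815 = 155 mg/L.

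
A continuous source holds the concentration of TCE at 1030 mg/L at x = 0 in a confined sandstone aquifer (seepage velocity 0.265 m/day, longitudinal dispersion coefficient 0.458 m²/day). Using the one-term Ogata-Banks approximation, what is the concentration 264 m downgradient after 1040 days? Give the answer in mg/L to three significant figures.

666 mg/L

For a continuous step input, C/C₀ ≈ ½·erfc((x−vt)/(2√(Dt))).
vt = 0.265 × 1040 = 275.6 m and 2√(Dt) = 2√(0.458 × 1040) = 43.65 m.
Argument (x−vt)/(2√(Dt)) = (264 − 275.6)/43.65 = -0.2658; ½·erfc(-0.2658) = 0.6465.
C = 1030 × 0.6465 = 666 mg/L.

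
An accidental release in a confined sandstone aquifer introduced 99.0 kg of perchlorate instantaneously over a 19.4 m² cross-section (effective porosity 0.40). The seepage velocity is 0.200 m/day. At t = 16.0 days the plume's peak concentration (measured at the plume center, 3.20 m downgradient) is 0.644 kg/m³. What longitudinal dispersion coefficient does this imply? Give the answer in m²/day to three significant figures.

At the plume center C_max = M/(n_e·A·√(4πDt)), so D = M²/(4πt·(n_e·A·C_max)²).
n_e·A·C_max = 0.40 × 19.4 × 0.644 = 4.997 kg/m.
D = 99.0²/(4π × 16.0 × 4.997²) = 1.95 m²/day.

1.95 m²/day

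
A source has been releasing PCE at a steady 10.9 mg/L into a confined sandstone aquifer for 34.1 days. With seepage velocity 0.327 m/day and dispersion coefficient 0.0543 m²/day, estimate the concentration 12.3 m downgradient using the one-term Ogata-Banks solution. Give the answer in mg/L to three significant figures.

3.00 mg/L

For a continuous step input, C/C₀ ≈ ½·erfc((x−vt)/(2√(Dt))).
vt = 0.327 × 34.1 = 11.1507 m and 2√(Dt) = 2√(0.0543 × 34.1) = 2.721 m.
Argument (x−vt)/(2√(Dt)) = (12.3 − 11.1507)/2.721 = 0.4224; ½·erfc(0.4224) = 0.2751.
C = 10.9 × 0.2751 = 3.00 mg/L.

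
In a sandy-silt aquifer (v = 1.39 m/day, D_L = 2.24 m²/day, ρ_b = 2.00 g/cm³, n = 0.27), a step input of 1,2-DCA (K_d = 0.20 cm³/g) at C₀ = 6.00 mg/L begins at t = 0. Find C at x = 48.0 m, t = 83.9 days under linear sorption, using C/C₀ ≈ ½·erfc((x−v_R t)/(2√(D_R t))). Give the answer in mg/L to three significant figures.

2.81 mg/L

Retardation factor R = 1 + ρ_b·K_d/n = 1 + 2.00 × 0.20/0.27 = 2.481.
Sorption retards both mechanisms: v_R = v/R = 0.5603 m/day, D_R = D/R = 0.9029 m²/day.
v_R·t = 0.5603 × 83.9 = 47.00917 m; 2√(D_R t) = 17.41 m; argument = (48.0 − 47.00917)/17.41 = 0.05691.
C = C₀ × ½·erfc(0.05691) = 6.00 × 0.4679 = 2.81 mg/L.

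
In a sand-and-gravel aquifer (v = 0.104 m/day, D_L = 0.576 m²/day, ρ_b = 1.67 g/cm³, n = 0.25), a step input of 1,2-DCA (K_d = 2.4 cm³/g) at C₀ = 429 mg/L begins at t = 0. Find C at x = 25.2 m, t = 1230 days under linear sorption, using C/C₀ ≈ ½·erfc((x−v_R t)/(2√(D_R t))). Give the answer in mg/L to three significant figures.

11.3 mg/L

Retardation factor R = 1 + ρ_b·K_d/n = 1 + 1.67 × 2.4/0.25 = 17.03.
Sorption retards both mechanisms: v_R = v/R = 0.006107 m/day, D_R = D/R = 0.03382 m²/day.
v_R·t = 0.006107 × 1230 = 7.51161 m; 2√(D_R t) = 12.90 m; argument = (25.2 − 7.51161)/12.90 = 1.371.
C = C₀ × ½·erfc(1.371) = 429 × 0.02626 = 11.3 mg/L.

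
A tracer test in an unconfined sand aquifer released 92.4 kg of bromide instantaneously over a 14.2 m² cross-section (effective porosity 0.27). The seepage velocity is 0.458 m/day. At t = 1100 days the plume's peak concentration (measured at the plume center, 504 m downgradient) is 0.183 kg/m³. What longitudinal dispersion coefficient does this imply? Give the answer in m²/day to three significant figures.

1.25 m²/day

At the plume center C_max = M/(n_e·A·√(4πDt)), so D = M²/(4πt·(n_e·A·C_max)²).
n_e·A·C_max = 0.27 × 14.2 × 0.183 = 0.7016 kg/m.
D = 92.4²/(4π × 1100 × 0.7016²) = 1.25 m²/day.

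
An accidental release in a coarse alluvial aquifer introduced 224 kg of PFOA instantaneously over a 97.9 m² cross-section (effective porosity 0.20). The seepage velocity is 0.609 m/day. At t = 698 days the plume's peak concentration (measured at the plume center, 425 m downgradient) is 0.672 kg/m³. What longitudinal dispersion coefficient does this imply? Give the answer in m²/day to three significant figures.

At the plume center C_max = M/(n_e·A·√(4πDt)), so D = M²/(4πt·(n_e·A·C_max)²).
n_e·A·C_max = 0.20 × 97.9 × 0.672 = 13.16 kg/m.
D = 224²/(4π × 698 × 13.16²) = 0.0330 m²/day.

0.0330 m²/day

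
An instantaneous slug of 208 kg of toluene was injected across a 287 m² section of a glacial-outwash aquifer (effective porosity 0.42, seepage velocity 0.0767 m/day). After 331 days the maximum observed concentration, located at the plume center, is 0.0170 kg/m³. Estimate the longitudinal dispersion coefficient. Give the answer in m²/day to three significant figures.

At the plume center C_max = M/(n_e·A·√(4πDt)), so D = M²/(4πt·(n_e·A·C_max)²).
n_e·A·C_max = 0.42 × 287 × 0.0170 = 2.049 kg/m.
D = 208²/(4π × 331 × 2.049²) = 2.48 m²/day.

2.48 m²/day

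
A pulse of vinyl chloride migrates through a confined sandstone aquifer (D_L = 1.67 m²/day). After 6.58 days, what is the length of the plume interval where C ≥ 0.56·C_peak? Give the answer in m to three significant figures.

10.1 m

The plume is Gaussian with σ = √(2Dt) = √(2 × 1.67 × 6.58) = 4.688 m.
C/C_peak = exp(−Δx²/(2σ²)) = 0.56 ⇒ Δx = σ·√(−2 ln 0.56) = 4.688 × 1.077 = 5.049 m.
Width = 2Δx = 10.1 m.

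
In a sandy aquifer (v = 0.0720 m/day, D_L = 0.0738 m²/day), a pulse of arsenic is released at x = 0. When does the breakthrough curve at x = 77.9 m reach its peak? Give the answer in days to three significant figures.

1070 days

For the 1D instantaneous-source solution, setting ∂C/∂t = 0 at fixed x gives v²t² + 2Dt − x² = 0, so t = (√(D² + v²x²) − D)/v².
√(D² + v²x²) = √(0.0738² + 0.0720² × 77.9²) = 5.609; v² = 0.005184.
t = (5.609 − 0.0738)/0.005184 = 1070 days (vs. the pure-advection estimate x/v = 1080 d).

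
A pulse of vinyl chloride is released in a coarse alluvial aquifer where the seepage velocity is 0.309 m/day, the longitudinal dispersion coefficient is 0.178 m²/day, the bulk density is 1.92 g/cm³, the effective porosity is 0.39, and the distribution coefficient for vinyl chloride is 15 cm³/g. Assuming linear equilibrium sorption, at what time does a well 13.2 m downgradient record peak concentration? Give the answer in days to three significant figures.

3060 days

Retardation factor R = 1 + ρ_b·K_d/n = 1 + 1.92 × 15/0.39 = 74.85.
Sorption retards both mechanisms: v_R = v/R = 0.004128 m/day, D_R = D/R = 0.002378 m²/day.
Peak time from v_R²t² + 2D_R t − x² = 0: t = (√(D_R² + v_R²x²) − D_R)/v_R².
√(D_R² + v_R²x²) = √(0.002378² + 0.004128² × 13.2²) = 0.05454; v_R² = 1.704e-05.
t = (0.05454 − 0.002378)/1.704e-05 = 3060 days.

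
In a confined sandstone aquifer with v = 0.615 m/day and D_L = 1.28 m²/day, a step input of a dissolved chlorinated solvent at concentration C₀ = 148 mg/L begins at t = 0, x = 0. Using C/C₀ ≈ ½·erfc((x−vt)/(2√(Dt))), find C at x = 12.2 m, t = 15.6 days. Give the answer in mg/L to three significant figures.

50.3 mg/L

For a continuous step input, C/C₀ ≈ ½·erfc((x−vt)/(2√(Dt))).
vt = 0.615 × 15.6 = 9.594 m and 2√(Dt) = 2√(1.28 × 15.6) = 8.937 m.
Argument (x−vt)/(2√(Dt)) = (12.2 − 9.594)/8.937 = 0.2916; ½·erfc(0.2916) = 0.3400.
C = 148 × 0.3400 = 50.3 mg/L.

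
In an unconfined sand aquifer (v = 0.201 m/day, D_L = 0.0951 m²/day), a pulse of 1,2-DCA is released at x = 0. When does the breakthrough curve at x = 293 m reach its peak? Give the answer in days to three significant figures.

1460 days

For the 1D instantaneous-source solution, setting ∂C/∂t = 0 at fixed x gives v²t² + 2Dt − x² = 0, so t = (√(D² + v²x²) − D)/v².
√(D² + v²x²) = √(0.0951² + 0.201² × 293²) = 58.89; v² = 0.040401.
t = (58.89 − 0.0951)/0.040401 = 1460 days (vs. the pure-advection estimate x/v = 1460 d).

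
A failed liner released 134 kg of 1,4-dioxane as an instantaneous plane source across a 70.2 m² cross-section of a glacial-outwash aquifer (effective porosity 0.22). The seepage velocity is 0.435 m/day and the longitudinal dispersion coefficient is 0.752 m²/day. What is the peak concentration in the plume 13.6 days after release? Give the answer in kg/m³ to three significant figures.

0.765 kg/m³

The peak of an instantaneous 1D plume sits at x = vt; there the Gaussian factor is 1 and C_max = M/(n_e·A·√(4πDt)), where n_e·A is the pore area the mass is dissolved in.
√(4πDt) = √(4π × 0.752 × 13.6) = 11.34 m, so C_max = 134/(0.22 × 70.2 × 11.34) = 0.765 kg/m³.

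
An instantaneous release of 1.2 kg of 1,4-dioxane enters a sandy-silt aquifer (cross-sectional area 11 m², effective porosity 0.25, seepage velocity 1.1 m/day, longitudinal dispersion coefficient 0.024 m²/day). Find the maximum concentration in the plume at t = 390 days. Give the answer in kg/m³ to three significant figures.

0.0402 kg/m³

The peak of an instantaneous 1D plume sits at x = vt; there the Gaussian factor is 1 and C_max = M/(n_e·A·√(4πDt)), where n_e·A is the pore area the mass is dissolved in.
√(4πDt) = √(4π × 0.024 × 390) = 10.85 m, so C_max = 1.2/(0.25 × 11 × 10.85) = 0.0402 kg/m³.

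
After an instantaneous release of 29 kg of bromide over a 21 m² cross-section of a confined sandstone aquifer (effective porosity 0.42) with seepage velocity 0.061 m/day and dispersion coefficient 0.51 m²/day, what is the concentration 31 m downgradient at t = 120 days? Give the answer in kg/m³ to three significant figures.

For an instantaneous plane source, C(x,t) = M/(n_e·A·√(4πDt)) · exp(−(x−vt)²/(4Dt)), with n_e·A the pore (flow) area.
Plume center vt = 0.061 × 120 = 7.32 m, so the well at 31 m is 23.68 m downgradient of the peak.
√(4πDt) = 27.73 m, giving peak height M/(n_e·A·√(4πDt)) = 29/(0.42 × 21 × 27.73) = 0.1186 kg/m³.
(x−vt)²/(4Dt) = (23.68)²/(4 × 0.51 × 120) = 2.291; exp(−2.291) = 0.1012.
C = 0.1186 × 0.1012 = 0.0120 kg/m³.

0.0120 kg/m³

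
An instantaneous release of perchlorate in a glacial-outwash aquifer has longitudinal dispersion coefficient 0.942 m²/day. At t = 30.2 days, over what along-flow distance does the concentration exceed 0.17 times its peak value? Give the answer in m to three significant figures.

The plume is Gaussian with σ = √(2Dt) = √(2 × 0.942 × 30.2) = 7.543 m.
C/C_peak = exp(−Δx²/(2σ²)) = 0.17 ⇒ Δx = σ·√(−2 ln 0.17) = 7.543 × 1.883 = 14.20 m.
Width = 2Δx = 28.4 m.

28.4 m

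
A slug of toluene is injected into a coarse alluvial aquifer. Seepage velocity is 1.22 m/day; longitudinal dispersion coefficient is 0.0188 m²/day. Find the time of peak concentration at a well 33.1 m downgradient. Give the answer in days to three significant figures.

For the 1D instantaneous-source solution, setting ∂C/∂t = 0 at fixed x gives v²t² + 2Dt − x² = 0, so t = (√(D² + v²x²) − D)/v².
√(D² + v²x²) = √(0.0188² + 1.22² × 33.1²) = 40.38; v² = 1.4884.
t = (40.38 − 0.0188)/1.4884 = 27.1 days (vs. the pure-advection estimate x/v = 27.1 d).

27.1 days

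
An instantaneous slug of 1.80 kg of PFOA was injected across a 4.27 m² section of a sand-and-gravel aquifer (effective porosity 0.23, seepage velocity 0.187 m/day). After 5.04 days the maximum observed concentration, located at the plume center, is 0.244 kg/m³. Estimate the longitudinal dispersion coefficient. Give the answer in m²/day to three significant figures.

At the plume center C_max = M/(n_e·A·√(4πDt)), so D = M²/(4πt·(n_e·A·C_max)²).
n_e·A·C_max = 0.23 × 4.27 × 0.244 = 0.2396 kg/m.
D = 1.80²/(4π × 5.04 × 0.2396²) = 0.891 m²/day.

0.891 m²/day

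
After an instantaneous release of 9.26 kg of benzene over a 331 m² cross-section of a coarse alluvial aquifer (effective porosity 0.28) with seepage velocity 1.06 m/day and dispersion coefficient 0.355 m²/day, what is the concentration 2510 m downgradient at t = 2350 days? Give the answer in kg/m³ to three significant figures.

For an instantaneous plane source, C(x,t) = M/(n_e·A·√(4πDt)) · exp(−(x−vt)²/(4Dt)), with n_e·A the pore (flow) area.
Plume center vt = 1.06 × 2350 = 2491 m, so the well at 2510 m is 19 m downgradient of the peak.
√(4πDt) = 102.4 m, giving peak height M/(n_e·A·√(4πDt)) = 9.26/(0.28 × 331 × 102.4) = 0.0009757 kg/m³.
(x−vt)²/(4Dt) = (19)²/(4 × 0.355 × 2350) = 0.1082; exp(−0.1082) = 0.8974.
C = 0.0009757 × 0.8974 = 0.000876 kg/m³.

0.000876 kg/m³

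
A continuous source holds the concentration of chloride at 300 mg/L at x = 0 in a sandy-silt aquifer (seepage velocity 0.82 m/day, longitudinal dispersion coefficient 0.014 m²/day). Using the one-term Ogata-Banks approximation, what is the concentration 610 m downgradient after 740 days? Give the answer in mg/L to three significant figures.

For a continuous step input, C/C₀ ≈ ½·erfc((x−vt)/(2√(Dt))).
vt = 0.82 × 740 = 606.8 m and 2√(Dt) = 2√(0.014 × 740) = 6.437 m.
Argument (x−vt)/(2√(Dt)) = (610 − 606.8)/6.437 = 0.4971; ½·erfc(0.4971) = 0.2410.
C = 300 × 0.2410 = 72.3 mg/L.

72.3 mg/L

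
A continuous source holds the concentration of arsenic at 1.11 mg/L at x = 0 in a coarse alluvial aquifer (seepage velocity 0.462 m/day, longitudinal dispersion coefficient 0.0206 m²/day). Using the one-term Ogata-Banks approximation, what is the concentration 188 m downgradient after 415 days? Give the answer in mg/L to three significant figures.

For a continuous step input, C/C₀ ≈ ½·erfc((x−vt)/(2√(Dt))).
vt = 0.462 × 415 = 191.73 m and 2√(Dt) = 2√(0.0206 × 415) = 5.848 m.
Argument (x−vt)/(2√(Dt)) = (188 − 191.73)/5.848 = -0.6378; ½·erfc(-0.6378) = 0.8165.
C = 1.11 × 0.8165 = 0.906 mg/L.

0.906 mg/L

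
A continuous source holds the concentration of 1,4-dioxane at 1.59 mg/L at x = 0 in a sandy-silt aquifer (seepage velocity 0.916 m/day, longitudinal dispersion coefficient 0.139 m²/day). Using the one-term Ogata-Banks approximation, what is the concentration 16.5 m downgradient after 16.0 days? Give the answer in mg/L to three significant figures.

0.304 mg/L

For a continuous step input, C/C₀ ≈ ½·erfc((x−vt)/(2√(Dt))).
vt = 0.916 × 16.0 = 14.656 m and 2√(Dt) = 2√(0.139 × 16.0) = 2.983 m.
Argument (x−vt)/(2√(Dt)) = (16.5 − 14.656)/2.983 = 0.6182; ½·erfc(0.6182) = 0.1910.
C = 1.59 × 0.1910 = 0.304 mg/L.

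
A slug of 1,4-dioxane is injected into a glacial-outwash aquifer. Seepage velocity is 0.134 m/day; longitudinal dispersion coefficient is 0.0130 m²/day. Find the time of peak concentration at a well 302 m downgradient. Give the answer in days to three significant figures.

For the 1D instantaneous-source solution, setting ∂C/∂t = 0 at fixed x gives v²t² + 2Dt − x² = 0, so t = (√(D² + v²x²) − D)/v².
√(D² + v²x²) = √(0.0130² + 0.134² × 302²) = 40.47; v² = 0.017956.
t = (40.47 − 0.0130)/0.017956 = 2250 days (vs. the pure-advection estimate x/v = 2250 d).

2250 days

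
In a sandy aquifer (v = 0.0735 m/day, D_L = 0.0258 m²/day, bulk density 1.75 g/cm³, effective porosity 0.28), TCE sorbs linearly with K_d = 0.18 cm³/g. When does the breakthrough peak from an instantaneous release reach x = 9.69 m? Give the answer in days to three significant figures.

Retardation factor R = 1 + ρ_b·K_d/n = 1 + 1.75 × 0.18/0.28 = 2.125.
Sorption retards both mechanisms: v_R = v/R = 0.03459 m/day, D_R = D/R = 0.01214 m²/day.
Peak time from v_R²t² + 2D_R t − x² = 0: t = (√(D_R² + v_R²x²) − D_R)/v_R².
√(D_R² + v_R²x²) = √(0.01214² + 0.03459² × 9.69²) = 0.3354; v_R² = 0.001196.
t = (0.3354 − 0.01214)/0.001196 = 270 days.

270 days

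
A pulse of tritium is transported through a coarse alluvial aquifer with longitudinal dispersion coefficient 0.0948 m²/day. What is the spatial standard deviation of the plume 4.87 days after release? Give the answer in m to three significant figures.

0.961 m

Dispersive spreading gives a Gaussian with σ² = 2Dt; advection only shifts the center.
σ = √(2 × 0.0948 × 4.87) = 0.961 m.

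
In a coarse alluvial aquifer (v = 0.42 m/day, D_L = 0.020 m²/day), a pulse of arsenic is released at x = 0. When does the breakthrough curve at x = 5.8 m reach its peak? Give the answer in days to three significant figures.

For the 1D instantaneous-source solution, setting ∂C/∂t = 0 at fixed x gives v²t² + 2Dt − x² = 0, so t = (√(D² + v²x²) − D)/v².
√(D² + v²x²) = √(0.020² + 0.42² × 5.8²) = 2.436; v² = 0.1764.
t = (2.436 − 0.020)/0.1764 = 13.7 days (vs. the pure-advection estimate x/v = 13.8 d).

13.7 days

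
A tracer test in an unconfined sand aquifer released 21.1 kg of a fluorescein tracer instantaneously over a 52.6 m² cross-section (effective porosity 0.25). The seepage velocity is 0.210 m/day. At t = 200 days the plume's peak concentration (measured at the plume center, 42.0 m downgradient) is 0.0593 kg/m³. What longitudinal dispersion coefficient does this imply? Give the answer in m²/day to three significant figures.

At the plume center C_max = M/(n_e·A·√(4πDt)), so D = M²/(4πt·(n_e·A·C_max)²).
n_e·A·C_max = 0.25 × 52.6 × 0.0593 = 0.7798 kg/m.
D = 21.1²/(4π × 200 × 0.7798²) = 0.291 m²/day.

0.291 m²/day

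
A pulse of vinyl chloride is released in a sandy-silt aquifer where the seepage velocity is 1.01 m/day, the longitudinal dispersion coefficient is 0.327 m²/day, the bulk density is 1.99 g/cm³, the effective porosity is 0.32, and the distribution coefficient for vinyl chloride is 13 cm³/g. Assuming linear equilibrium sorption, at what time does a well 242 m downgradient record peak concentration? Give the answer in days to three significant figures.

Retardation factor R = 1 + ρ_b·K_d/n = 1 + 1.99 × 13/0.32 = 81.84.
Sorption retards both mechanisms: v_R = v/R = 0.01234 m/day, D_R = D/R = 0.003996 m²/day.
Peak time from v_R²t² + 2D_R t − x² = 0: t = (√(D_R² + v_R²x²) − D_R)/v_R².
√(D_R² + v_R²x²) = √(0.003996² + 0.01234² × 242²) = 2.986; v_R² = 0.0001523.
t = (2.986 − 0.003996)/0.0001523 = 19600 days.

19600 days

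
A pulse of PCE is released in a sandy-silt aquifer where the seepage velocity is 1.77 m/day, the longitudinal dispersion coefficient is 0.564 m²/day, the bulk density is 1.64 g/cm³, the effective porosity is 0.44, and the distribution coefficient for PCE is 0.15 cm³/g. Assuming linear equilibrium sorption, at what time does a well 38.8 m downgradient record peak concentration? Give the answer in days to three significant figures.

33.9 days

Retardation factor R = 1 + ρ_b·K_d/n = 1 + 1.64 × 0.15/0.44 = 1.559.
Sorption retards both mechanisms: v_R = v/R = 1.135 m/day, D_R = D/R = 0.3618 m²/day.
Peak time from v_R²t² + 2D_R t − x² = 0: t = (√(D_R² + v_R²x²) − D_R)/v_R².
√(D_R² + v_R²x²) = √(0.3618² + 1.135² × 38.8²) = 44.04; v_R² = 1.288.
t = (44.04 − 0.3618)/1.288 = 33.9 days.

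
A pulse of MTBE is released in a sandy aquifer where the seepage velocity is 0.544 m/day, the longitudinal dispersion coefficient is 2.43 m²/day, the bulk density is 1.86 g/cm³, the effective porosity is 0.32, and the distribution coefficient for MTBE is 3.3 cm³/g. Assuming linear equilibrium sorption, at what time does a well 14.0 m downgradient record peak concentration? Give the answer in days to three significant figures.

379 days

Retardation factor R = 1 + ρ_b·K_d/n = 1 + 1.86 × 3.3/0.32 = 20.18.
Sorption retards both mechanisms: v_R = v/R = 0.02696 m/day, D_R = D/R = 0.1204 m²/day.
Peak time from v_R²t² + 2D_R t − x² = 0: t = (√(D_R² + v_R²x²) − D_R)/v_R².
√(D_R² + v_R²x²) = √(0.1204² + 0.02696² × 14.0²) = 0.3962; v_R² = 0.0007268.
t = (0.3962 − 0.1204)/0.0007268 = 379 days.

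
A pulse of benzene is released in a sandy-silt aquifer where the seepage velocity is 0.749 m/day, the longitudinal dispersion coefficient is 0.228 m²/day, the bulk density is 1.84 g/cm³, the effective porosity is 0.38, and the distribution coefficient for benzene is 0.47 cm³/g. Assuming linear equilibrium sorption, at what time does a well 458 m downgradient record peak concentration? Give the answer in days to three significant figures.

2000 days

Retardation factor R = 1 + ρ_b·K_d/n = 1 + 1.84 × 0.47/0.38 = 3.276.
Sorption retards both mechanisms: v_R = v/R = 0.2286 m/day, D_R = D/R = 0.06960 m²/day.
Peak time from v_R²t² + 2D_R t − x² = 0: t = (√(D_R² + v_R²x²) − D_R)/v_R².
√(D_R² + v_R²x²) = √(0.06960² + 0.2286² × 458²) = 104.7; v_R² = 0.05226.
t = (104.7 − 0.06960)/0.05226 = 2000 days.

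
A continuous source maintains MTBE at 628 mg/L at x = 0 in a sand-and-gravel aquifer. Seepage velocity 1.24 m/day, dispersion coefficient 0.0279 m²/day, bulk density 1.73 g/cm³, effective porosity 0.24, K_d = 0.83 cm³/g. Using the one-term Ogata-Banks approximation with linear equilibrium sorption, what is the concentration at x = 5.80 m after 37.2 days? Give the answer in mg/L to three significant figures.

584 mg/L

Retardation factor R = 1 + ρ_b·K_d/n = 1 + 1.73 × 0.83/0.24 = 6.983.
Sorption retards both mechanisms: v_R = v/R = 0.1776 m/day, D_R = D/R = 0.003995 m²/day.
v_R·t = 0.1776 × 37.2 = 6.60672 m; 2√(D_R t) = 0.7710 m; argument = (5.80 − 6.60672)/0.7710 = -1.046.
C = C₀ × ½·erfc(-1.046) = 628 × 0.9305 = 584 mg/L.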